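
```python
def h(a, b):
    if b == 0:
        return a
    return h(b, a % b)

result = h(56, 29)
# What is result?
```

h(56, 29) -> h(29, 27) -> h(27, 2) -> h(2, 1) -> h(1, 0) -> 1

Answer: 1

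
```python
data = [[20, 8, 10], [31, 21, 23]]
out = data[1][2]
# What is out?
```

Trace:
`data = [[20, 8, 10], [31, 21, 23]]` → data = [[20, 8, 10], [31, 21, 23]]
`out = data[1][2]` → out = 23
So out = 23

Answer: 23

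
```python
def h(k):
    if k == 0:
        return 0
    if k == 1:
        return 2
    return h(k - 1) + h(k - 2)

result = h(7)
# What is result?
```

Build up from base cases: h(0)=0, h(1)=2, h(2)=2, h(3)=4, h(4)=6, h(5)=10, h(6)=16, ..., h(7)=26

Answer: 26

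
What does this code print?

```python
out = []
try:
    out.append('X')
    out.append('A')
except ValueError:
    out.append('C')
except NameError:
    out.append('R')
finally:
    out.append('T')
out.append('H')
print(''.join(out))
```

Execution trace: 'X' (try body) → 'A' (try body, no exception) → 'T' (finally) → 'H' (after the try/except). Output: XATH

Answer: XATH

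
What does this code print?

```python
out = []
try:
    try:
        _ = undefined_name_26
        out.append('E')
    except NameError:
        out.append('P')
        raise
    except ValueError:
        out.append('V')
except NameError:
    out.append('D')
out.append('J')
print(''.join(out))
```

Execution trace: 'P' (inner except NameError) → 'D' (outer except NameError) → 'J' (after the try/except). Output: PDJ

Answer: PDJ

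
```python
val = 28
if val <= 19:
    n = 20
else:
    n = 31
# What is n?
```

Trace:
`val = 28` → val = 28
`if val <= 19: ...` → val <= 19 is False, take else branch → n = 31
So n = 31

Answer: 31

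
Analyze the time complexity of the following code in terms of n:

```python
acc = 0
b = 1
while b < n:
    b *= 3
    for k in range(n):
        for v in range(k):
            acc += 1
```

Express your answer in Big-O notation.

Each loop level contributes: log n × n × n. Multiplying the contributions gives O(n^2 log n).

Answer: O(n^2 log n)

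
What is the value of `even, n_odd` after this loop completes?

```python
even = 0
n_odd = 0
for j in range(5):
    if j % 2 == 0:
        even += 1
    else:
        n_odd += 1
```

Count evens and odds in range(5)
`even, n_odd` takes the values: (0, 0) → (1, 0) → (1, 1) → (2, 1) → (2, 2) → (3, 2)

Answer: 3, 2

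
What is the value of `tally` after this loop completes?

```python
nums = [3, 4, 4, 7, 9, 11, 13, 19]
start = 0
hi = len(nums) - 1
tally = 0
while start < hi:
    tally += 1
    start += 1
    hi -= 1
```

Iterations until pointers meet (list length 8)
`tally` takes the values: 0 → 1 → 2 → 3 → 4

Answer: 4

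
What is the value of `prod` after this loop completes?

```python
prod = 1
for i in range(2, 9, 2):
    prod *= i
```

Product of even numbers 2 to 8
`prod` takes the values: 1 → 2 → 8 → 48 → 384

Answer: 384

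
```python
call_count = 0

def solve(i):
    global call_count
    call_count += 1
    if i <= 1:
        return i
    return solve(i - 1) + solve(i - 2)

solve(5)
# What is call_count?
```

Calls(i) = 1 + Calls(i-1) + Calls(i-2); Calls(0)=Calls(1)=1. For i=5 this gives 15.

Answer: 15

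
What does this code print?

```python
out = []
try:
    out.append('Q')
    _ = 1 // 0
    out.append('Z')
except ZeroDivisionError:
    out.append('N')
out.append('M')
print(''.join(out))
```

Execution trace: 'Q' (try body) → 'N' (except ZeroDivisionError) → 'M' (after the try/except). Output: QNM

Answer: QNM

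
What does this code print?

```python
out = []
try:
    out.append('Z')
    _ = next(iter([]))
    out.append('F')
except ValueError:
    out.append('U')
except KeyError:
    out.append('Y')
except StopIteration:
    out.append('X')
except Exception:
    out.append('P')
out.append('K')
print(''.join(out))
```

Execution trace: 'Z' (try body) → 'X' (except StopIteration) → 'K' (after the try/except). Output: ZXK

Answer: ZXK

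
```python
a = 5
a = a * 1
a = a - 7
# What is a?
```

Trace:
`a = 5` → a = 5
`a = a * 1` → a = 5
`a = a - 7` → a = -2
So a = -2

Answer: -2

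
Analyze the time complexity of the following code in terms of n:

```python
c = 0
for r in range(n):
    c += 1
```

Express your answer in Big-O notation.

Each loop level contributes: n. Multiplying the contributions gives O(n).

Answer: O(n)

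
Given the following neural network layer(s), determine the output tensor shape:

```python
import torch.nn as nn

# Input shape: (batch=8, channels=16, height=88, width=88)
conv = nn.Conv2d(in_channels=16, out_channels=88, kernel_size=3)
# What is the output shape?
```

Input: (8, 16, 88, 88) -> Output: (8, 88, 86, 86)

Answer: (8, 88, 86, 86)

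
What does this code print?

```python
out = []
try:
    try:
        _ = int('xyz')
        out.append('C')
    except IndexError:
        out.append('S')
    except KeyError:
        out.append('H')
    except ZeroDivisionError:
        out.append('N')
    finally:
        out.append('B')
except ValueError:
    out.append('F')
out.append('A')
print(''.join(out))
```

Execution trace: 'B' (finally) → 'F' (outer except ValueError) → 'A' (after the try/except). Output: BFA

Answer: BFA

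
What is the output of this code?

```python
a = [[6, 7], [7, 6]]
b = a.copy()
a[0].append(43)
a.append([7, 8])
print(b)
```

Key concept: shallow copy with nested lists.
Step by step:
`a = [[6, 7], [7, 6]]` → a = [[6, 7], [7, 6]]
`b = a.copy()` → b = [[6, 7], [7, 6]]
`a[0].append(43)` → a = [[6, 7, 43], [7, 6]]; b = [[6, 7, 43], [7, 6]]
`a.append([7, 8])` → a = [[6, 7, 43], [7, 6], [7, 8]]
`print(b)` → prints [[6, 7, 43], [7, 6]]

Answer: [[6, 7, 43], [7, 6]]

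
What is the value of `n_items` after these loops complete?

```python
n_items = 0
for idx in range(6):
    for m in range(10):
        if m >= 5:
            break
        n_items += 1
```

Inner breaks at 5, outer runs 6 times
`n_items` takes the values: 0 → 1 → 2 → 3 → 4 → 5 → 6 → 7 → 8 → 9 → 10 → 11 → 12 → 13 → 14 → 15 → 16 → 17 → 18 → 19 → 20 → 21 → 22 → 23 → 24 → 25 → 26 → 27 → 28 → 29 → 30

Answer: 30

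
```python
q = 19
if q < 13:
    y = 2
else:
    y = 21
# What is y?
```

Trace:
`q = 19` → q = 19
`if q < 13: ...` → q < 13 is False, take else branch → y = 21
So y = 21

Answer: 21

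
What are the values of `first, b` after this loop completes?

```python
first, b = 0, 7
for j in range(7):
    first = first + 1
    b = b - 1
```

first goes 0→7, b goes 7→0
`first, b` takes the values: (0, 7) → (1, 7) → (1, 6) → (2, 6) → (2, 5) → (3, 5) → (3, 4) → (4, 4) → (4, 3) → (5, 3) → (5, 2) → (6, 2) → (6, 1) → (7, 1) → (7, 0)

Answer: 7, 0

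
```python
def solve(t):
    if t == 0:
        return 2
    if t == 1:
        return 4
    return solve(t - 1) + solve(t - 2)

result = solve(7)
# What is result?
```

Build up from base cases: solve(0)=2, solve(1)=4, solve(2)=6, solve(3)=10, solve(4)=16, solve(5)=26, solve(6)=42, ..., solve(7)=68

Answer: 68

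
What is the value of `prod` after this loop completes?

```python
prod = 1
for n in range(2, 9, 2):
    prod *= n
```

Product of even numbers 2 to 8
`prod` takes the values: 1 → 2 → 8 → 48 → 384

Answer: 384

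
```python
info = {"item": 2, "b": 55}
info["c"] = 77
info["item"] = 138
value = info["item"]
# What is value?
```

Trace:
`info = {"item": 2, "b": 55}` → info = {'item': 2, 'b': 55}
`info["c"] = 77` → info = {'item': 2, 'b': 55, 'c': 77}
`info["item"] = 138` → info = {'item': 138, 'b': 55, 'c': 77}
`value = info["item"]` → value = 138
So value = 138

Answer: 138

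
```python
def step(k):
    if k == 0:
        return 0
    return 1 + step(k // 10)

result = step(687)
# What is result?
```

Count of digits of 687: 3

Answer: 3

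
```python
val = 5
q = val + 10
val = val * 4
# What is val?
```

Trace:
`val = 5` → val = 5
`q = val + 10` → q = 15
`val = val * 4` → val = 20
So val = 20

Answer: 20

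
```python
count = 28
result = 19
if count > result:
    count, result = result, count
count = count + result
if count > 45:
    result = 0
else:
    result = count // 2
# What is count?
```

Trace:
`count = 28` → count = 28
`result = 19` → result = 19
`if count > result: ...` → count > result is True → count = 19; result = 28
`count = count + result` → count = 47
`if count > 45: ...` → count > 45 is True → result = 0
So count = 47

Answer: 47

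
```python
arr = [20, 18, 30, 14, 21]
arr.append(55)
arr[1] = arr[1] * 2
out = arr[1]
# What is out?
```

Trace:
`arr = [20, 18, 30, 14, 21]` → arr = [20, 18, 30, 14, 21]
`arr.append(55)` → arr = [20, 18, 30, 14, 21, 55]
`arr[1] = arr[1] * 2` → arr = [20, 36, 30, 14, 21, 55]
`out = arr[1]` → out = 36
So out = 36

Answer: 36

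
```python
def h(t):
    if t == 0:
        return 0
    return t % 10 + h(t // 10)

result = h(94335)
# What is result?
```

Sum of digits of 94335: 5 + 3 + 3 + 4 + 9 = 24

Answer: 24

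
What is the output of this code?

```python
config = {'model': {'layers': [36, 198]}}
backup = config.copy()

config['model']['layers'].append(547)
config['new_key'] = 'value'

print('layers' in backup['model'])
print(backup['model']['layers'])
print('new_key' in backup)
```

Key concept: shallow copy gotcha with nested dict.
Step by step:
`config = {'model': {'layers': [36, 198]}}` → config = {'model': {'layers': [36, 198]}}
`backup = config.copy()` → backup = {'model': {'layers': [36, 198]}}
`config['model']['layers'].append(547)` → config = {'model': {'layers': [36, 198, 547]}}; backup = {'model': {'layers': [36, 198, 547]}}
`config['new_key'] = 'value'` → config = {'model': {'layers': [36, 198, 547]}, 'new_key': 'value'}
`print('layers' in backup['model'])` → prints True
`print(backup['model']['layers'])` → prints [36, 198, 547]
`print('new_key' in backup)` → prints False

Answer:
True
[36, 198, 547]
False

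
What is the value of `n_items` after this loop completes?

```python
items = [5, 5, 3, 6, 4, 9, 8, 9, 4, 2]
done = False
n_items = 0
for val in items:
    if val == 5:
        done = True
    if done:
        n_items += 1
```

Count elements after first 5 in [5, 5, 3, 6, 4, 9, 8, 9, 4, 2]
`n_items` takes the values: 0 → 1 → 2 → 3 → 4 → 5 → 6 → 7 → 8 → 9 → 10

Answer: 10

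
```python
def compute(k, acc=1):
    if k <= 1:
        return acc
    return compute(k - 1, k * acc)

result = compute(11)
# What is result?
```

Accumulator trace (n, acc): (11, 1) -> (10, 11) -> (9, 110) -> (8, 990) -> (7, 7920) -> (6, 55440) -> (5, 332640) -> (4, 1663200) -> (3, 6652800) -> (2, 19958400) -> (1, 39916800) -> return 39916800

Answer: 39916800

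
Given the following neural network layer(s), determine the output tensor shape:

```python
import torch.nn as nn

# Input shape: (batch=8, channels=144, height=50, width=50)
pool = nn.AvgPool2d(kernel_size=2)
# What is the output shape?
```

Input: (8, 144, 50, 50) -> Output: (8, 144, 25, 25)

Answer: (8, 144, 25, 25)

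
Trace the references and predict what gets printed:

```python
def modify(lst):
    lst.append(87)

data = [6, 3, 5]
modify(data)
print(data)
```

Key concept: function modifies passed list.
Step by step:
`data = [6, 3, 5]` → data = [6, 3, 5]
`modify(data)` → data = [6, 3, 5, 87]
`print(data)` → prints [6, 3, 5, 87]

Answer: [6, 3, 5, 87]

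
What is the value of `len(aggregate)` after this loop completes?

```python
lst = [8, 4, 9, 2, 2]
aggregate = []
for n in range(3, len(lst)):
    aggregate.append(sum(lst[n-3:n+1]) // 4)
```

Number of 4-element averages
`aggregate` takes the values: [] → [5] → [5, 4]
So `len(aggregate)` = 2

Answer: 2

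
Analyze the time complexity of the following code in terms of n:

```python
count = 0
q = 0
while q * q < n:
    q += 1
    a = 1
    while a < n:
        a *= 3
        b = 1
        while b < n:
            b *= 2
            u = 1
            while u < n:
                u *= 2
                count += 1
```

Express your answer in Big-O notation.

Each loop level contributes: √n × log n × log n × log n. Multiplying the contributions gives O(√n log^3 n).

Answer: O(√n log^3 n)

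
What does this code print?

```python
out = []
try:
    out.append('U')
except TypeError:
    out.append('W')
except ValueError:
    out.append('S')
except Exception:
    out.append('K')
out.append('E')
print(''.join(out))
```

Execution trace: 'U' (try body, no exception) → 'E' (after the try/except). Output: UE

Answer: UE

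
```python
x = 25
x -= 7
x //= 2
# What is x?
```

Trace:
`x = 25` → x = 25
`x -= 7` → x = 18
`x //= 2` → x = 9
So x = 9

Answer: 9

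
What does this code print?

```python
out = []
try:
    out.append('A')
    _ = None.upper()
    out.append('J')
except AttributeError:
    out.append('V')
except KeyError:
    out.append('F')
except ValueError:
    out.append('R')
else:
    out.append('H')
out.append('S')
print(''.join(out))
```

Execution trace: 'A' (try body) → 'V' (except AttributeError) → 'S' (after the try/except). Output: AVS

Answer: AVS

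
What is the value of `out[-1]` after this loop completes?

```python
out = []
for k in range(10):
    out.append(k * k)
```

Last element of squares 0 to 9
`out` takes the values: [] → [0] → [0, 1] → [0, 1, 4] → [0, 1, 4, 9] → [0, 1, 4, 9, 16] → [0, 1, 4, 9, 16, 25] → [0, 1, 4, 9, 16, 25, 36] → [0, 1, 4, 9, 16, 25, 36, 49] → [0, 1, 4, 9, 16, 25, 36, 49, 64] → [0, 1, 4, 9, 16, 25, 36, 49, 64, 81]
So `out[-1]` = 81

Answer: 81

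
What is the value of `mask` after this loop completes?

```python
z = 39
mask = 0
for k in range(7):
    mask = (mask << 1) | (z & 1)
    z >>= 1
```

Reverse lowest 7 bits of 39
`mask` takes the values: 0 → 1 → 3 → 7 → 14 → 28 → 57 → 114

Answer: 114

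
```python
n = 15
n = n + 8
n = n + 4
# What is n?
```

Trace:
`n = 15` → n = 15
`n = n + 8` → n = 23
`n = n + 4` → n = 27
So n = 27

Answer: 27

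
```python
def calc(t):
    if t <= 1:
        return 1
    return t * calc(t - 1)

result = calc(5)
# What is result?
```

calc(5) = 5 * 4 * 3 * 2 * 1 = 120

Answer: 120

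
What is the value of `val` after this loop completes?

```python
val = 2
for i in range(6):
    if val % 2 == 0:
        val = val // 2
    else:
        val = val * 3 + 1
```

Collatz-style transformation from 2
`val` takes the values: 2 → 1 → 4 → 2 → 1 → 4 → 2

Answer: 2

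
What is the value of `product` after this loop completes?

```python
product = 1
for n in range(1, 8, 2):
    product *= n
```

Product of 1, 3, 5, ... up to 7
`product` takes the values: 1 → 3 → 15 → 105

Answer: 105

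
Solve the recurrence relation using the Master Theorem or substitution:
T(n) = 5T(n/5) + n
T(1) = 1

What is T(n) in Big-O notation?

By Master Theorem: a=5, b=5, f(n)=n. Since log_5(5) = 1 and f(n) = Θ(n^1), Case 2 applies. T(n) = O(n log n).

Answer: O(n log n)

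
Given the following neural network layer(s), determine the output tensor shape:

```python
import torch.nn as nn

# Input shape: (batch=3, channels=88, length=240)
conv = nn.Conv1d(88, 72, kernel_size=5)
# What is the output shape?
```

Input: (3, 88, 240) -> Output: (3, 72, 236)

Answer: (3, 72, 236)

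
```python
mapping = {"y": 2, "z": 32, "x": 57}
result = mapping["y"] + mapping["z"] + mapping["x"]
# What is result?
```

Trace:
`mapping = {"y": 2, "z": 32, "x": 57}` → mapping = {'y': 2, 'z': 32, 'x': 57}
`result = mapping["y"] + mapping["z"] + mapping["x"]` → result = 91
So result = 91

Answer: 91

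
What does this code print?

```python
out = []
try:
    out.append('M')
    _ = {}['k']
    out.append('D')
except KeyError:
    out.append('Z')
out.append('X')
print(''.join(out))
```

Execution trace: 'M' (try body) → 'Z' (except KeyError) → 'X' (after the try/except). Output: MZX

Answer: MZX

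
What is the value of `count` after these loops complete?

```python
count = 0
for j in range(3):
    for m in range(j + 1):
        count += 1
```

Triangle: 1 + 2 + ... + 3
`count` takes the values: 0 → 1 → 2 → 3 → 4 → 5 → 6

Answer: 6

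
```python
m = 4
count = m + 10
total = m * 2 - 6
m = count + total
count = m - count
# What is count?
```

Trace:
`m = 4` → m = 4
`count = m + 10` → count = 14
`total = m * 2 - 6` → total = 2
`m = count + total` → m = 16
`count = m - count` → count = 2
So count = 2

Answer: 2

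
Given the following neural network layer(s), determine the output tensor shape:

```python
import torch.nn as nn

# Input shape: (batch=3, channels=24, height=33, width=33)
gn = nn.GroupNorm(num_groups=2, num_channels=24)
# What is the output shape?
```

Input: (3, 24, 33, 33) -> Output: (3, 24, 33, 33)

Answer: (3, 24, 33, 33)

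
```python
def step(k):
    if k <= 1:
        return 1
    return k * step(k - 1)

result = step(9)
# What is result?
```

step(9) = 9 * 8 * 7 * 6 * 5 * 4 * 3 * 2 * 1 = 362880

Answer: 362880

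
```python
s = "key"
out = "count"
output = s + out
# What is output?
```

Trace:
`s = "key"` → s = 'key'
`out = "count"` → out = 'count'
`output = s + out` → output = 'keycount'
So output = 'keycount'

Answer: 'keycount'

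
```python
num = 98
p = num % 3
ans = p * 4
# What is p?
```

Trace:
`num = 98` → num = 98
`p = num % 3` → p = 2
`ans = p * 4` → ans = 8
So p = 2

Answer: 2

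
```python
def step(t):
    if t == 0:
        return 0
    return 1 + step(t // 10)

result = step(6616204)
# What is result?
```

Count of digits of 6616204: 7

Answer: 7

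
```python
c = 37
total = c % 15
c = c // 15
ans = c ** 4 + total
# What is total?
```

Trace:
`c = 37` → c = 37
`total = c % 15` → total = 7
`c = c // 15` → c = 2
`ans = c ** 4 + total` → ans = 23
So total = 7

Answer: 7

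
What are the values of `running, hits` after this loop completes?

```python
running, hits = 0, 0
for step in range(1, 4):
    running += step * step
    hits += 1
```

Sum of squares and count
`running, hits` takes the values: (0, 0) → (1, 0) → (1, 1) → (5, 1) → (5, 2) → (14, 2) → (14, 3)

Answer: 14, 3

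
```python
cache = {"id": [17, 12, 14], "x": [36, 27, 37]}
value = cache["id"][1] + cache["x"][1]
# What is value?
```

Trace:
`cache = {"id": [17, 12, 14], "x": [36, 27, 37]}` → cache = {'id': [17, 12, 14], 'x': [36, 27, 37]}
`value = cache["id"][1] + cache["x"][1]` → value = 39
So value = 39

Answer: 39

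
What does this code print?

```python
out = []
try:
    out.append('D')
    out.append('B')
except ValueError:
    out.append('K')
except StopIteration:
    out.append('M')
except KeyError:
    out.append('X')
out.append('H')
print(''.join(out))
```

Execution trace: 'D' (try body) → 'B' (try body, no exception) → 'H' (after the try/except). Output: DBH

Answer: DBH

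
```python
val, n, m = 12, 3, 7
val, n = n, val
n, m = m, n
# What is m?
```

Trace:
`val, n, m = 12, 3, 7` → val = 12; n = 3; m = 7
`val, n = n, val` → val = 3; n = 12
`n, m = m, n` → n = 7; m = 12
So m = 12

Answer: 12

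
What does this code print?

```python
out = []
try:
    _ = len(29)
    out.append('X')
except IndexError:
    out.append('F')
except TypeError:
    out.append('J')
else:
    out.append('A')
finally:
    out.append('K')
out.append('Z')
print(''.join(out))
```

Execution trace: 'J' (except TypeError) → 'K' (finally) → 'Z' (after the try/except). Output: JKZ

Answer: JKZ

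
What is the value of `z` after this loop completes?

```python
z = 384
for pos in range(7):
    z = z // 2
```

Halve 7 times: 384 // 2^7 = 3
`z` takes the values: 384 → 192 → 96 → 48 → 24 → 12 → 6 → 3

Answer: 3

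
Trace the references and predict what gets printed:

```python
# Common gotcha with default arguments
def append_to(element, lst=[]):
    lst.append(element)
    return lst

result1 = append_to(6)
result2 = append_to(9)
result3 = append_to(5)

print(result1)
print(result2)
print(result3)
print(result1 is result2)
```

Key concept: mutable default argument gotcha.
Step by step:
`result1 = append_to(6)` → result1 = [6]
`result2 = append_to(9)` → result1 = [6, 9] (same object as result2); result2 = [6, 9] (same object as result1)
`result3 = append_to(5)` → result1 = [6, 9, 5] (same object as result2, result3); result2 = [6, 9, 5] (same object as result1, result3); result3 = [6, 9, 5] (same object as result1, result2)
`print(result1)` → prints [6, 9, 5]
`print(result2)` → prints [6, 9, 5]
`print(result3)` → prints [6, 9, 5]
`print(result1 is result2)` → prints True

Answer:
[6, 9, 5]
[6, 9, 5]
[6, 9, 5]
True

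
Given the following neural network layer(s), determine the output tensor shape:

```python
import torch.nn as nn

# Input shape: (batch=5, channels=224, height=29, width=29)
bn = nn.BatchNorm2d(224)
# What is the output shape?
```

Input: (5, 224, 29, 29) -> Output: (5, 224, 29, 29)

Answer: (5, 224, 29, 29)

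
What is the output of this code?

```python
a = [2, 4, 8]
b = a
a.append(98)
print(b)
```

Key concept: basic list aliasing.
Step by step:
`a = [2, 4, 8]` → a = [2, 4, 8]
`b = a` → b = [2, 4, 8] (same object as a)
`a.append(98)` → a = [2, 4, 8, 98] (same object as b); b = [2, 4, 8, 98] (same object as a)
`print(b)` → prints [2, 4, 8, 98]

Answer: [2, 4, 8, 98]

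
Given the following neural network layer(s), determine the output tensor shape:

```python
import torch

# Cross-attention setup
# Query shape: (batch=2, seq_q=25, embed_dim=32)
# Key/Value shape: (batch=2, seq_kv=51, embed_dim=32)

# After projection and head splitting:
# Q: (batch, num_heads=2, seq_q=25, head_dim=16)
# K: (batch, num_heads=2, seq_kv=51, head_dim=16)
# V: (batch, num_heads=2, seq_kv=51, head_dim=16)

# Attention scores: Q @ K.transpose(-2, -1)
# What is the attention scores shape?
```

Input: (2, 25, 32) -> Output: (2, 2, 25, 51)

Answer: (2, 2, 25, 51)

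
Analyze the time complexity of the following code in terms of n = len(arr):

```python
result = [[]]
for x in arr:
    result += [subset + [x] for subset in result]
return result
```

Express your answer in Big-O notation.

This is subset (power-set) generation — 2^n subsets, each materialised as a list of up to n elements. Time complexity: O(n · 2^n).

Answer: O(n · 2^n)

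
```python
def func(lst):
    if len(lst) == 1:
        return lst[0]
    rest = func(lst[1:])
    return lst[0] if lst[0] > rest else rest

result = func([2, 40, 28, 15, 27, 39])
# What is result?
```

Recursive max over [2, 40, 28, 15, 27, 39] = 40

Answer: 40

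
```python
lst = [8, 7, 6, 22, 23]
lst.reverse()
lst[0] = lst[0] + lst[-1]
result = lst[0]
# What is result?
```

Trace:
`lst = [8, 7, 6, 22, 23]` → lst = [8, 7, 6, 22, 23]
`lst.reverse()` → lst = [23, 22, 6, 7, 8]
`lst[0] = lst[0] + lst[-1]` → lst = [31, 22, 6, 7, 8]
`result = lst[0]` → result = 31
So result = 31

Answer: 31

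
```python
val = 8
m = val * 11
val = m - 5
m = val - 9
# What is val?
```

Trace:
`val = 8` → val = 8
`m = val * 11` → m = 88
`val = m - 5` → val = 83
`m = val - 9` → m = 74
So val = 83

Answer: 83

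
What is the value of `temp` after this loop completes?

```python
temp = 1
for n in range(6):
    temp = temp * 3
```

Multiply by 3, 6 times: 1 * 3^6 = 729
`temp` takes the values: 1 → 3 → 9 → 27 → 81 → 243 → 729

Answer: 729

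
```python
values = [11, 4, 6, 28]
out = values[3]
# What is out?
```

Trace:
`values = [11, 4, 6, 28]` → values = [11, 4, 6, 28]
`out = values[3]` → out = 28
So out = 28

Answer: 28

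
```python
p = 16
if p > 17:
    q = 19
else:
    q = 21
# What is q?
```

Trace:
`p = 16` → p = 16
`if p > 17: ...` → p > 17 is False, take else branch → q = 21
So q = 21

Answer: 21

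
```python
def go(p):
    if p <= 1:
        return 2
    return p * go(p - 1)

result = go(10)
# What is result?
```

go(10) = 10 * 9 * 8 * 7 * 6 * 5 * 4 * 3 * 2 * 2 = 7257600

Answer: 7257600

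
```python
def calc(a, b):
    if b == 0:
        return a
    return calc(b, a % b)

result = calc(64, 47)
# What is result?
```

calc(64, 47) -> calc(47, 17) -> calc(17, 13) -> calc(13, 4) -> calc(4, 1) -> calc(1, 0) -> 1

Answer: 1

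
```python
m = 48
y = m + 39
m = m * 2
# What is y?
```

Trace:
`m = 48` → m = 48
`y = m + 39` → y = 87
`m = m * 2` → m = 96
So y = 87

Answer: 87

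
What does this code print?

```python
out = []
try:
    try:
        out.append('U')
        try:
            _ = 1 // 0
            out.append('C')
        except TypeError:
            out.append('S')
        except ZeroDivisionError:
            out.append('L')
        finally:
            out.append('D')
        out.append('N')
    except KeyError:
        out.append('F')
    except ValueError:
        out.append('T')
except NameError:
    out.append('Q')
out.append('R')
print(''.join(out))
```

Execution trace: 'U' (try body) → 'L' (inner except ZeroDivisionError) → 'D' (inner finally) → 'N' (try body, no exception) → 'R' (after the try/except). Output: ULDNR

Answer: ULDNR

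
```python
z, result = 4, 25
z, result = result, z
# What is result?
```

Trace:
`z, result = 4, 25` → z = 4; result = 25
`z, result = result, z` → z = 25; result = 4
So result = 4

Answer: 4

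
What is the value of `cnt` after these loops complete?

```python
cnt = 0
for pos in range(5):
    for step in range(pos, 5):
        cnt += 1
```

Upper triangle: 5 + 4 + ... + 1
`cnt` takes the values: 0 → 1 → 2 → 3 → 4 → 5 → 6 → 7 → 8 → 9 → 10 → 11 → 12 → 13 → 14 → 15

Answer: 15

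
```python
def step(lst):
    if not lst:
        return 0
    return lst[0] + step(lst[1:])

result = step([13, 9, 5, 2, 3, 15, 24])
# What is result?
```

13 + 9 + 5 + 2 + 3 + 15 + 24 + 0 = 71

Answer: 71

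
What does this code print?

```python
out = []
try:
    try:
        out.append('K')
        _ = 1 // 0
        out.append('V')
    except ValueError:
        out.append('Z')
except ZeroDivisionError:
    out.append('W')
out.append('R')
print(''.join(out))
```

Execution trace: 'K' (try body) → 'W' (outer except ZeroDivisionError) → 'R' (after the try/except). Output: KWR

Answer: KWR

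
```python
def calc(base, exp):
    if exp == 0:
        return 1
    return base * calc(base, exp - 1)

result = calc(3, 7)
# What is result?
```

calc(3, 7) = 3 * 3 * 3 * 3 * 3 * 3 * 3 = 2187

Answer: 2187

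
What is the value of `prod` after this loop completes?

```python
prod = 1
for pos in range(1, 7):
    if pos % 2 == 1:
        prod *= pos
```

Product of odd numbers 1 to 6
`prod` takes the values: 1 → 3 → 15

Answer: 15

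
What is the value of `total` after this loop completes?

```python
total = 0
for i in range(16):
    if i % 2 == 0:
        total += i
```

Sum of even numbers 0 to 15
`total` takes the values: 0 → 2 → 6 → 12 → 20 → 30 → 42 → 56

Answer: 56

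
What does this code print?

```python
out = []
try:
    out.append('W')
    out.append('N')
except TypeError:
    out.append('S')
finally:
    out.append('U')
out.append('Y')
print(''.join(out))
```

Execution trace: 'W' (try body) → 'N' (try body, no exception) → 'U' (finally) → 'Y' (after the try/except). Output: WNUY

Answer: WNUY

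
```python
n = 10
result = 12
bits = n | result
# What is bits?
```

Trace:
`n = 10` → n = 10
`result = 12` → result = 12
`bits = n | result` → bits = 14
So bits = 14

Answer: 14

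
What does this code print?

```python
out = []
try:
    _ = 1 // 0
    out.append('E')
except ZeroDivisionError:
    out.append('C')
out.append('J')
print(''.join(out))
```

Execution trace: 'C' (except ZeroDivisionError) → 'J' (after the try/except). Output: CJ

Answer: CJ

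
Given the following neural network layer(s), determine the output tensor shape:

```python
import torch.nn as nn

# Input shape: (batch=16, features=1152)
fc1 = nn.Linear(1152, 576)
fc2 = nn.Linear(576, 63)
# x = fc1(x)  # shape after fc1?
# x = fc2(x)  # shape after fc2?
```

Input: (16, 1152) -> after fc1: (16, 576) -> Output: (16, 63)

Answer: (16, 63)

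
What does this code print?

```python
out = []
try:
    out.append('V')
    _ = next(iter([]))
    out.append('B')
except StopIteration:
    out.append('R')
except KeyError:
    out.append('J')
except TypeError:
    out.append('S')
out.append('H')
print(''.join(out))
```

Execution trace: 'V' (try body) → 'R' (except StopIteration) → 'H' (after the try/except). Output: VRH

Answer: VRH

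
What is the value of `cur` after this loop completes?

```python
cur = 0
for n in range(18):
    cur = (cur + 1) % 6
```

Increment mod 6, 18 times = 0
`cur` takes the values: 0 → 1 → 2 → 3 → 4 → 5 → 0 → 1 → 2 → 3 → 4 → 5 → 0 → 1 → 2 → 3 → 4 → 5 → 0

Answer: 0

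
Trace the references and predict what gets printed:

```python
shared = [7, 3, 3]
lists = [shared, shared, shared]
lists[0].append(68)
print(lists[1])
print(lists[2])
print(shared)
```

Key concept: list of same reference.
Step by step:
`shared = [7, 3, 3]` → shared = [7, 3, 3]
`lists = [shared, shared, shared]` → lists = [[7, 3, 3], [7, 3, 3], [7, 3, 3]]
`lists[0].append(68)` → shared = [7, 3, 3, 68]; lists = [[7, 3, 3, 68], [7, 3, 3, 68], [7, 3, 3, 68]]
`print(lists[1])` → prints [7, 3, 3, 68]
`print(lists[2])` → prints [7, 3, 3, 68]
`print(shared)` → prints [7, 3, 3, 68]

Answer:
[7, 3, 3, 68]
[7, 3, 3, 68]
[7, 3, 3, 68]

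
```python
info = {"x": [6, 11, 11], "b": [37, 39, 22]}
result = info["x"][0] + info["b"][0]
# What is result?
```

Trace:
`info = {"x": [6, 11, 11], "b": [37, 39, 22]}` → info = {'x': [6, 11, 11], 'b': [37, 39, 22]}
`result = info["x"][0] + info["b"][0]` → result = 43
So result = 43

Answer: 43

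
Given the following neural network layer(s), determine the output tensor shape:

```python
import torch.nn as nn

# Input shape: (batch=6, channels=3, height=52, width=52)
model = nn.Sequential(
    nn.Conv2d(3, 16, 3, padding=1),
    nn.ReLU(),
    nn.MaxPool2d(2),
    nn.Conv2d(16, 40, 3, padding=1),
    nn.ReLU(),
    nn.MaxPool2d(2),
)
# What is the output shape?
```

Input: (6, 3, 52, 52) -> after first Conv2d: (6, 16, 52, 52) -> after first MaxPool2d: (6, 16, 26, 26) -> after second Conv2d: (6, 40, 26, 26) -> Output: (6, 40, 13, 13)

Answer: (6, 40, 13, 13)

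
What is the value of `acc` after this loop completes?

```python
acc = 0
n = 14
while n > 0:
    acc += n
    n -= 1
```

Sum 14 down to 1
`acc` takes the values: 0 → 14 → 27 → 39 → 50 → 60 → 69 → 77 → 84 → 90 → 95 → 99 → 102 → 104 → 105

Answer: 105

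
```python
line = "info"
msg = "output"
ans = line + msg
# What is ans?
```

Trace:
`line = "info"` → line = 'info'
`msg = "output"` → msg = 'output'
`ans = line + msg` → ans = 'infooutput'
So ans = 'infooutput'

Answer: 'infooutput'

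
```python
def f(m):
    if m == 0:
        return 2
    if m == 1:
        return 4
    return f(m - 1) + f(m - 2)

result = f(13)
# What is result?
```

Build up from base cases: f(0)=2, f(1)=4, f(2)=6, f(3)=10, f(4)=16, f(5)=26, f(6)=42, ..., f(13)=1220

Answer: 1220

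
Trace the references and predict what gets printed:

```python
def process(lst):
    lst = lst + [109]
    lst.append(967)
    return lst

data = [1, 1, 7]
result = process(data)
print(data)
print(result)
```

Key concept: rebinding parameter vs mutation.
Step by step:
`data = [1, 1, 7]` → data = [1, 1, 7]
`result = process(data)` → result = [1, 1, 7, 109, 967]
`print(data)` → prints [1, 1, 7]
`print(result)` → prints [1, 1, 7, 109, 967]

Answer:
[1, 1, 7]
[1, 1, 7, 109, 967]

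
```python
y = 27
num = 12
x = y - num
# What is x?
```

Trace:
`y = 27` → y = 27
`num = 12` → num = 12
`x = y - num` → x = 15
So x = 15

Answer: 15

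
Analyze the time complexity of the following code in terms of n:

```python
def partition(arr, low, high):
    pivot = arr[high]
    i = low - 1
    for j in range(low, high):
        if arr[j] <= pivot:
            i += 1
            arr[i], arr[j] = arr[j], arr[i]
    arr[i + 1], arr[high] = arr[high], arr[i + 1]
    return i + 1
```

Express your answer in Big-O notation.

This is Lomuto partition (single pass over [low, high), where n = high - low). Time complexity: O(n).

Answer: O(n)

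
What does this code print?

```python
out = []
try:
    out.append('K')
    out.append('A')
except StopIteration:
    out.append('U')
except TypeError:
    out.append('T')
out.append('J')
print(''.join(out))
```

Execution trace: 'K' (try body) → 'A' (try body, no exception) → 'J' (after the try/except). Output: KAJ

Answer: KAJ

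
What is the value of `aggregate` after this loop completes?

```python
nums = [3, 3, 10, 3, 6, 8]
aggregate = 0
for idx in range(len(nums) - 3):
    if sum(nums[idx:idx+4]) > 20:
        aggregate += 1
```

Count windows with sum > 20
`aggregate` takes the values: 0 → 1 → 2

Answer: 2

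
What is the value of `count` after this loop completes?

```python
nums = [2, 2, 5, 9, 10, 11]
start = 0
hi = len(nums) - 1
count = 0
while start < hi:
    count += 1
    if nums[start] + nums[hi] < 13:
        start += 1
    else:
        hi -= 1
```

Steps to find pair summing to 13
`count` takes the values: 0 → 1 → 2 → 3 → 4 → 5

Answer: 5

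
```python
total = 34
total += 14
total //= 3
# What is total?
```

Trace:
`total = 34` → total = 34
`total += 14` → total = 48
`total //= 3` → total = 16
So total = 16

Answer: 16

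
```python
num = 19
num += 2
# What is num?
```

Trace:
`num = 19` → num = 19
`num += 2` → num = 21
So num = 21

Answer: 21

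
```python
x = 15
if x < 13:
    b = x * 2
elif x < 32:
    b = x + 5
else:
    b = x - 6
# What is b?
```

Trace:
`x = 15` → x = 15
`if x < 13: ...` → x < 13 is False, x < 32 is True → b = 20
So b = 20

Answer: 20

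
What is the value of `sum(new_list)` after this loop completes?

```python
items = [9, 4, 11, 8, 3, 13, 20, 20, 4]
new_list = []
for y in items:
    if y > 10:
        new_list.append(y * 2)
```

Sum of doubled values > 10
`new_list` takes the values: [] → [22] → [22, 26] → [22, 26, 40] → [22, 26, 40, 40]
So `sum(new_list)` = 128

Answer: 128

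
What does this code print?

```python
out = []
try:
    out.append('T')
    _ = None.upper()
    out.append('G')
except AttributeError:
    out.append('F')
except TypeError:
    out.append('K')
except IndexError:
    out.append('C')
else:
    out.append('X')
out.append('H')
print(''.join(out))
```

Execution trace: 'T' (try body) → 'F' (except AttributeError) → 'H' (after the try/except). Output: TFH

Answer: TFH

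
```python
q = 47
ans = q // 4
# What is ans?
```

Trace:
`q = 47` → q = 47
`ans = q // 4` → ans = 11
So ans = 11

Answer: 11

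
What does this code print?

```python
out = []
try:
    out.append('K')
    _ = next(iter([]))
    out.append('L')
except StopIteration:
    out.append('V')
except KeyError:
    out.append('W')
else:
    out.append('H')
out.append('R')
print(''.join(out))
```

Execution trace: 'K' (try body) → 'V' (except StopIteration) → 'R' (after the try/except). Output: KVR

Answer: KVR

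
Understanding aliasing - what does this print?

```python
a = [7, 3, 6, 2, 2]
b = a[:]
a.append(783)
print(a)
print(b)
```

Key concept: slice [:] creates copy.
Step by step:
`a = [7, 3, 6, 2, 2]` → a = [7, 3, 6, 2, 2]
`b = a[:]` → b = [7, 3, 6, 2, 2]
`a.append(783)` → a = [7, 3, 6, 2, 2, 783]
`print(a)` → prints [7, 3, 6, 2, 2, 783]
`print(b)` → prints [7, 3, 6, 2, 2]

Answer:
[7, 3, 6, 2, 2, 783]
[7, 3, 6, 2, 2]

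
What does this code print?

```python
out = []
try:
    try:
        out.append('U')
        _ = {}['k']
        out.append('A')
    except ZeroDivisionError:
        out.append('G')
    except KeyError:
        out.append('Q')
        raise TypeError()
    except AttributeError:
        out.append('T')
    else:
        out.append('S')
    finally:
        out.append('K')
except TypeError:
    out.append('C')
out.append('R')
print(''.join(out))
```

Execution trace: 'U' (inner try body) → 'Q' (inner except KeyError) → 'K' (inner finally) → 'C' (outer except TypeError) → 'R' (after the try/except). Output: UQKCR

Answer: UQKCR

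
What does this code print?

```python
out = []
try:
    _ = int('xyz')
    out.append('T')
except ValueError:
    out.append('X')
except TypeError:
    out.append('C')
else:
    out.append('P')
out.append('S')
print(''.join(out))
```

Execution trace: 'X' (except ValueError) → 'S' (after the try/except). Output: XS

Answer: XS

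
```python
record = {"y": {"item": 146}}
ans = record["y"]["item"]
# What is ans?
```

Trace:
`record = {"y": {"item": 146}}` → record = {'y': {'item': 146}}
`ans = record["y"]["item"]` → ans = 146
So ans = 146

Answer: 146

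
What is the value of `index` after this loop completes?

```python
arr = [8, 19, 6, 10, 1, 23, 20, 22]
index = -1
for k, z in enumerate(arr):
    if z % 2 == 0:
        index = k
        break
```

First even number index in [8, 19, 6, 10, 1, 23, 20, 22]
`index` takes the values: -1 → 0

Answer: 0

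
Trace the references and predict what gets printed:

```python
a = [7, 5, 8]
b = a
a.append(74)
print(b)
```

Key concept: basic list aliasing.
Step by step:
`a = [7, 5, 8]` → a = [7, 5, 8]
`b = a` → b = [7, 5, 8] (same object as a)
`a.append(74)` → a = [7, 5, 8, 74] (same object as b); b = [7, 5, 8, 74] (same object as a)
`print(b)` → prints [7, 5, 8, 74]

Answer: [7, 5, 8, 74]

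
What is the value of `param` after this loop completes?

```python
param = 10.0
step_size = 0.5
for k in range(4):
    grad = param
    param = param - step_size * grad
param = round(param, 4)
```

Gradient descent: w = 10.0 * (1 - 0.5)^4
`param` takes the values: 10.0 → 5.0 → 2.5 → 1.25 → 0.625

Answer: 0.625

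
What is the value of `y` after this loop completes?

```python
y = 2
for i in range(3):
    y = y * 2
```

Multiply by 2, 3 times: 2 * 2^3 = 16
`y` takes the values: 2 → 4 → 8 → 16

Answer: 16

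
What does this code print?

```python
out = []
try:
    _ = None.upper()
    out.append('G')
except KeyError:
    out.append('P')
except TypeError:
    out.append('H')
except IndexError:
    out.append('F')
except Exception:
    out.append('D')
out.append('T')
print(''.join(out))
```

Execution trace: 'D' (except Exception) → 'T' (after the try/except). Output: DT

Answer: DT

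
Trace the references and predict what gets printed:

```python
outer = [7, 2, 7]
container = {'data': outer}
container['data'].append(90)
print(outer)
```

Key concept: dict holds reference to list.
Step by step:
`outer = [7, 2, 7]` → outer = [7, 2, 7]
`container = {'data': outer}` → container = {'data': [7, 2, 7]}
`container['data'].append(90)` → outer = [7, 2, 7, 90]; container = {'data': [7, 2, 7, 90]}
`print(outer)` → prints [7, 2, 7, 90]

Answer: [7, 2, 7, 90]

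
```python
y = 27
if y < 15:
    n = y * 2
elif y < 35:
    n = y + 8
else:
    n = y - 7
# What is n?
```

Trace:
`y = 27` → y = 27
`if y < 15: ...` → y < 15 is False, y < 35 is True → n = 35
So n = 35

Answer: 35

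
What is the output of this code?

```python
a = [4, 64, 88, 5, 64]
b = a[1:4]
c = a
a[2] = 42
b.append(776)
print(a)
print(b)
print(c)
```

Key concept: slice vs alias.
Step by step:
`a = [4, 64, 88, 5, 64]` → a = [4, 64, 88, 5, 64]
`b = a[1:4]` → b = [64, 88, 5]
`c = a` → c = [4, 64, 88, 5, 64] (same object as a)
`a[2] = 42` → a = [4, 64, 42, 5, 64] (same object as c); c = [4, 64, 42, 5, 64] (same object as a)
`b.append(776)` → b = [64, 88, 5, 776]
`print(a)` → prints [4, 64, 42, 5, 64]
`print(b)` → prints [64, 88, 5, 776]
`print(c)` → prints [4, 64, 42, 5, 64]

Answer:
[4, 64, 42, 5, 64]
[64, 88, 5, 776]
[4, 64, 42, 5, 64]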